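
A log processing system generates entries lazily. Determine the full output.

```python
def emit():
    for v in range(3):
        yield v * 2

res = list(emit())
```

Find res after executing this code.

Step 1: For each v in range(3), yield v * 2:
  v=0: yield 0 * 2 = 0
  v=1: yield 1 * 2 = 2
  v=2: yield 2 * 2 = 4
Therefore res = [0, 2, 4].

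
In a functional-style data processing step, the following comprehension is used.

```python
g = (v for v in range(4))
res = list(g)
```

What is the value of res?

Step 1: Generator expression iterates range(4): [0, 1, 2, 3].
Step 2: list() collects all values.
Therefore res = [0, 1, 2, 3].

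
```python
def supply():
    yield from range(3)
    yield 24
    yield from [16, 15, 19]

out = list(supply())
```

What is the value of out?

Step 1: Trace yields in order:
  yield 0
  yield 1
  yield 2
  yield 24
  yield 16
  yield 15
  yield 19
Therefore out = [0, 1, 2, 24, 16, 15, 19].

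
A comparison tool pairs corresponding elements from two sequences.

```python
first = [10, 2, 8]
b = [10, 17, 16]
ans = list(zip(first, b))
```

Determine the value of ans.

Step 1: zip pairs elements at same index:
  Index 0: (10, 10)
  Index 1: (2, 17)
  Index 2: (8, 16)
Therefore ans = [(10, 10), (2, 17), (8, 16)].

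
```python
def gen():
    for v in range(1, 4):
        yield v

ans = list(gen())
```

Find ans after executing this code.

Step 1: The generator yields each value from range(1, 4).
Step 2: list() consumes all yields: [1, 2, 3].
Therefore ans = [1, 2, 3].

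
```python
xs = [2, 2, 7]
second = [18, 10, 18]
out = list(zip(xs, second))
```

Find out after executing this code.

Step 1: zip pairs elements at same index:
  Index 0: (2, 18)
  Index 1: (2, 10)
  Index 2: (7, 18)
Therefore out = [(2, 18), (2, 10), (7, 18)].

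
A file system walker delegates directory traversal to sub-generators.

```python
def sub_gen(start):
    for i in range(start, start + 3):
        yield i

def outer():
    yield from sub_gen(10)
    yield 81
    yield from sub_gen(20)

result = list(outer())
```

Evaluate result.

Step 1: outer() delegates to sub_gen(10):
  yield 10
  yield 11
  yield 12
Step 2: yield 81
Step 3: Delegates to sub_gen(20):
  yield 20
  yield 21
  yield 22
Therefore result = [10, 11, 12, 81, 20, 21, 22].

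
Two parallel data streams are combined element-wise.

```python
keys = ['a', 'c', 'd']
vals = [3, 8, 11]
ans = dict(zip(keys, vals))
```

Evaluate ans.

Step 1: zip pairs keys with values:
  'a' -> 3
  'c' -> 8
  'd' -> 11
Therefore ans = {'a': 3, 'c': 8, 'd': 11}.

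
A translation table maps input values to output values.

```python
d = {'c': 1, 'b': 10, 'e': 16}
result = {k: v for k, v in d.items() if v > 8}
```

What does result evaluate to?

Step 1: Filter items where value > 8:
  'c': 1 <= 8: removed
  'b': 10 > 8: kept
  'e': 16 > 8: kept
Therefore result = {'b': 10, 'e': 16}.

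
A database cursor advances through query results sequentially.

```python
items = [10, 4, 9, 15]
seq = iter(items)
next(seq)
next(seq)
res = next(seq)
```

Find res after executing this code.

Step 1: Create iterator over [10, 4, 9, 15].
Step 2: next() consumes 10.
Step 3: next() consumes 4.
Step 4: next() returns 9.
Therefore res = 9.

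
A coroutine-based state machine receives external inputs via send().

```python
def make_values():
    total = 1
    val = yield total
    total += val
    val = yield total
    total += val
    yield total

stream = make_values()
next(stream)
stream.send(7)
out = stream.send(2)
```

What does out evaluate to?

Step 1: next() -> yield total=1.
Step 2: send(7) -> val=7, total = 1+7 = 8, yield 8.
Step 3: send(2) -> val=2, total = 8+2 = 10, yield 10.
Therefore out = 10.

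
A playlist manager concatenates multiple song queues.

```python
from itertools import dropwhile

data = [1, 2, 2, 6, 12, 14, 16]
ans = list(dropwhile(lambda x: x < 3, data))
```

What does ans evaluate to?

Step 1: dropwhile drops elements while < 3:
  1 < 3: dropped
  2 < 3: dropped
  2 < 3: dropped
  6: kept (dropping stopped)
Step 2: Remaining elements kept regardless of condition.
Therefore ans = [6, 12, 14, 16].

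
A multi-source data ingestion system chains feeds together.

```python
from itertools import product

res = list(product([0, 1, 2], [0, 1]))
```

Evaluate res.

Step 1: product([0, 1, 2], [0, 1]) gives all pairs:
  (0, 0)
  (0, 1)
  (1, 0)
  (1, 1)
  (2, 0)
  (2, 1)
Therefore res = [(0, 0), (0, 1), (1, 0), (1, 1), (2, 0), (2, 1)].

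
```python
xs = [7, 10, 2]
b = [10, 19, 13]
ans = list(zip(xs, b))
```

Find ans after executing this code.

Step 1: zip pairs elements at same index:
  Index 0: (7, 10)
  Index 1: (10, 19)
  Index 2: (2, 13)
Therefore ans = [(7, 10), (10, 19), (2, 13)].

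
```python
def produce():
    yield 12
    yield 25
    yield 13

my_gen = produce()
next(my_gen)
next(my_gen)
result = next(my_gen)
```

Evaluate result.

Step 1: produce() creates a generator.
Step 2: next(my_gen) yields 12 (consumed and discarded).
Step 3: next(my_gen) yields 25 (consumed and discarded).
Step 4: next(my_gen) yields 13, assigned to result.
Therefore result = 13.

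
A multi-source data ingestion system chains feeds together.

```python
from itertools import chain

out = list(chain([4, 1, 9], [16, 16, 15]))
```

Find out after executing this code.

Step 1: chain() concatenates iterables: [4, 1, 9] + [16, 16, 15].
Therefore out = [4, 1, 9, 16, 16, 15].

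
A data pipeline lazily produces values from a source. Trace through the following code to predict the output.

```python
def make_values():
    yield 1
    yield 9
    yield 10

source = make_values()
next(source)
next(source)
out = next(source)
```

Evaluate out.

Step 1: make_values() creates a generator.
Step 2: next(source) yields 1 (consumed and discarded).
Step 3: next(source) yields 9 (consumed and discarded).
Step 4: next(source) yields 10, assigned to out.
Therefore out = 10.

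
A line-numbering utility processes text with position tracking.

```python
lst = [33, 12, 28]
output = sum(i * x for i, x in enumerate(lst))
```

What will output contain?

Step 1: Compute i * x for each (i, x) in enumerate([33, 12, 28]):
  i=0, x=33: 0*33 = 0
  i=1, x=12: 1*12 = 12
  i=2, x=28: 2*28 = 56
Step 2: sum = 0 + 12 + 56 = 68.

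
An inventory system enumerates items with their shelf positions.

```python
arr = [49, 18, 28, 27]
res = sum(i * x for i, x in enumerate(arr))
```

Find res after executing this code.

Step 1: Compute i * x for each (i, x) in enumerate([49, 18, 28, 27]):
  i=0, x=49: 0*49 = 0
  i=1, x=18: 1*18 = 18
  i=2, x=28: 2*28 = 56
  i=3, x=27: 3*27 = 81
Step 2: sum = 0 + 18 + 56 + 81 = 155.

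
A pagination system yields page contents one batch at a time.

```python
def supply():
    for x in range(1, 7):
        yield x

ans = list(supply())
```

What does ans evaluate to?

Step 1: The generator yields each value from range(1, 7).
Step 2: list() consumes all yields: [1, 2, 3, 4, 5, 6].
Therefore ans = [1, 2, 3, 4, 5, 6].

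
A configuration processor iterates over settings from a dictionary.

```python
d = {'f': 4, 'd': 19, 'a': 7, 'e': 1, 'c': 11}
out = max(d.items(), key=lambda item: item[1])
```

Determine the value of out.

Step 1: Find item with maximum value:
  ('f', 4)
  ('d', 19)
  ('a', 7)
  ('e', 1)
  ('c', 11)
Step 2: Maximum value is 19 at key 'd'.
Therefore out = ('d', 19).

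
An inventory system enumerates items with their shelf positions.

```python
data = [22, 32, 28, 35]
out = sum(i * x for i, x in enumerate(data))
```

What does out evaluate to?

Step 1: Compute i * x for each (i, x) in enumerate([22, 32, 28, 35]):
  i=0, x=22: 0*22 = 0
  i=1, x=32: 1*32 = 32
  i=2, x=28: 2*28 = 56
  i=3, x=35: 3*35 = 105
Step 2: sum = 0 + 32 + 56 + 105 = 193.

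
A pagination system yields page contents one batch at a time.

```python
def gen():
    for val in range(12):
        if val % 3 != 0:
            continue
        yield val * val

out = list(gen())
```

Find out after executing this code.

Step 1: Only yield val**2 when val is divisible by 3:
  val=0: 0 % 3 == 0, yield 0**2 = 0
  val=3: 3 % 3 == 0, yield 3**2 = 9
  val=6: 6 % 3 == 0, yield 6**2 = 36
  val=9: 9 % 3 == 0, yield 9**2 = 81
Therefore out = [0, 9, 36, 81].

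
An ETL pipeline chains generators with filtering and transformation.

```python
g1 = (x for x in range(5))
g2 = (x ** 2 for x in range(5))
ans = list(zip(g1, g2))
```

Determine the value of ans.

Step 1: g1 produces [0, 1, 2, 3, 4].
Step 2: g2 produces [0, 1, 4, 9, 16].
Step 3: zip pairs them: [(0, 0), (1, 1), (2, 4), (3, 9), (4, 16)].
Therefore ans = [(0, 0), (1, 1), (2, 4), (3, 9), (4, 16)].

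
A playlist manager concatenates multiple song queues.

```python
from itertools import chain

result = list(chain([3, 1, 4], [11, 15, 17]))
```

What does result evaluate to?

Step 1: chain() concatenates iterables: [3, 1, 4] + [11, 15, 17].
Therefore result = [3, 1, 4, 11, 15, 17].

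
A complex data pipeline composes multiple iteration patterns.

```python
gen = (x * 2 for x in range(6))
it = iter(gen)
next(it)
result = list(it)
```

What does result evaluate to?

Step 1: Generator produces [0, 2, 4, 6, 8, 10].
Step 2: next(it) consumes first element (0).
Step 3: list(it) collects remaining: [2, 4, 6, 8, 10].
Therefore result = [2, 4, 6, 8, 10].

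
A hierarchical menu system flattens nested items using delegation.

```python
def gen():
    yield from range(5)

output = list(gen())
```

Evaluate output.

Step 1: yield from delegates to the iterable, yielding each element.
Step 2: Collected values: [0, 1, 2, 3, 4].
Therefore output = [0, 1, 2, 3, 4].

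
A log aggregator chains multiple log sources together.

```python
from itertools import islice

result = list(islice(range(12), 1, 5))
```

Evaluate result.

Step 1: islice(range(12), 1, 5) takes elements at indices [1, 5).
Step 2: Elements: [1, 2, 3, 4].
Therefore result = [1, 2, 3, 4].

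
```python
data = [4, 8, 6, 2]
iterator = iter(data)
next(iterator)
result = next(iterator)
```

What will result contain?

Step 1: Create iterator over [4, 8, 6, 2].
Step 2: next() consumes 4.
Step 3: next() returns 8.
Therefore result = 8.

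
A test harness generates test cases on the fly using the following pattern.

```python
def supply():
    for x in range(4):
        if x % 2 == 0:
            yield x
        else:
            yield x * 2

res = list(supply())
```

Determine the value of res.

Step 1: For each x in range(4), yield x if even, else x*2:
  x=0 (even): yield 0
  x=1 (odd): yield 1*2 = 2
  x=2 (even): yield 2
  x=3 (odd): yield 3*2 = 6
Therefore res = [0, 2, 2, 6].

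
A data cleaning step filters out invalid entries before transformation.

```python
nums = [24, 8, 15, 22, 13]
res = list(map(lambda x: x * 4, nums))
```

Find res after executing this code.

Step 1: Apply lambda x: x * 4 to each element:
  24 -> 96
  8 -> 32
  15 -> 60
  22 -> 88
  13 -> 52
Therefore res = [96, 32, 60, 88, 52].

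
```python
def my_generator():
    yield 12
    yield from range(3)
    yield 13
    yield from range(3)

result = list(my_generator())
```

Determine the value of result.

Step 1: Trace yields in order:
  yield 12
  yield 0
  yield 1
  yield 2
  yield 13
  yield 0
  yield 1
  yield 2
Therefore result = [12, 0, 1, 2, 13, 0, 1, 2].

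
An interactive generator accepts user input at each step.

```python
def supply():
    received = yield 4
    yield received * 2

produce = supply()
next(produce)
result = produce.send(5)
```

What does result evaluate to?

Step 1: next(produce) advances to first yield, producing 4.
Step 2: send(5) resumes, received = 5.
Step 3: yield received * 2 = 5 * 2 = 10.
Therefore result = 10.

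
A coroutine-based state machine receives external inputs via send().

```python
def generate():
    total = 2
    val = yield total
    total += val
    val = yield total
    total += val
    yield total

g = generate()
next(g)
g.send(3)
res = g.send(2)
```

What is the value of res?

Step 1: next() -> yield total=2.
Step 2: send(3) -> val=3, total = 2+3 = 5, yield 5.
Step 3: send(2) -> val=2, total = 5+2 = 7, yield 7.
Therefore res = 7.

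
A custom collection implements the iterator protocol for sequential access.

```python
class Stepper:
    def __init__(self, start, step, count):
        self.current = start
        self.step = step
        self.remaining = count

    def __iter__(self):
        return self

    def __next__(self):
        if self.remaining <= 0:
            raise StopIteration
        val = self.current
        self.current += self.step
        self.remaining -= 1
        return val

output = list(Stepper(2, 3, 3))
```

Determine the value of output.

Step 1: Stepper starts at 2, increments by 3, for 3 steps:
  Yield 2, then current += 3
  Yield 5, then current += 3
  Yield 8, then current += 3
Therefore output = [2, 5, 8].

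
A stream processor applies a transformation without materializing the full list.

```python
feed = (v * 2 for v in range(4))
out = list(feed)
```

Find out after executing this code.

Step 1: For each v in range(4), compute v*2:
  v=0: 0*2 = 0
  v=1: 1*2 = 2
  v=2: 2*2 = 4
  v=3: 3*2 = 6
Therefore out = [0, 2, 4, 6].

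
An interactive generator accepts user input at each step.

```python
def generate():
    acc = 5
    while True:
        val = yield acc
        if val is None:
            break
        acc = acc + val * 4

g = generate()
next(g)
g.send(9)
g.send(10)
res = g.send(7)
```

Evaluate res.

Step 1: next() -> yield acc=5.
Step 2: send(9) -> val=9, acc = 5 + 9*4 = 41, yield 41.
Step 3: send(10) -> val=10, acc = 41 + 10*4 = 81, yield 81.
Step 4: send(7) -> val=7, acc = 81 + 7*4 = 109, yield 109.
Therefore res = 109.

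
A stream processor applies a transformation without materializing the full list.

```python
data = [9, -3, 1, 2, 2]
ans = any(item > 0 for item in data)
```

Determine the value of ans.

Step 1: Check item > 0 for each element in [9, -3, 1, 2, 2]:
  9 > 0: True
  -3 > 0: False
  1 > 0: True
  2 > 0: True
  2 > 0: True
Step 2: any() returns True.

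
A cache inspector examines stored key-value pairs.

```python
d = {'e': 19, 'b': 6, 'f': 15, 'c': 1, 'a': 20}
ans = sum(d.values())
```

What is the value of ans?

Step 1: d.values() = [19, 6, 15, 1, 20].
Step 2: sum = 61.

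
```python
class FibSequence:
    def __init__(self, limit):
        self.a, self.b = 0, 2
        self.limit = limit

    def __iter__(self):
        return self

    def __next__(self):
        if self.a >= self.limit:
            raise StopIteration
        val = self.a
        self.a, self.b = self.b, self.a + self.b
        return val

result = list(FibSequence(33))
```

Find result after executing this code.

Step 1: Fibonacci-like sequence (a=0, b=2) until >= 33:
  Yield 0, then a,b = 2,2
  Yield 2, then a,b = 2,4
  Yield 2, then a,b = 4,6
  Yield 4, then a,b = 6,10
  Yield 6, then a,b = 10,16
  Yield 10, then a,b = 16,26
  Yield 16, then a,b = 26,42
  Yield 26, then a,b = 42,68
Step 2: 42 >= 33, stop.
Therefore result = [0, 2, 2, 4, 6, 10, 16, 26].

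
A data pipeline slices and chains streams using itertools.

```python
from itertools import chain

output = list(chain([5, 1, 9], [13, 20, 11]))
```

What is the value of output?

Step 1: chain() concatenates iterables: [5, 1, 9] + [13, 20, 11].
Therefore output = [5, 1, 9, 13, 20, 11].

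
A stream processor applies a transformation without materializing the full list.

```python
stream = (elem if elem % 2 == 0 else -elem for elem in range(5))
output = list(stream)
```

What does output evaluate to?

Step 1: For each elem in range(5), yield elem if even, else -elem:
  elem=0: even, yield 0
  elem=1: odd, yield -1
  elem=2: even, yield 2
  elem=3: odd, yield -3
  elem=4: even, yield 4
Therefore output = [0, -1, 2, -3, 4].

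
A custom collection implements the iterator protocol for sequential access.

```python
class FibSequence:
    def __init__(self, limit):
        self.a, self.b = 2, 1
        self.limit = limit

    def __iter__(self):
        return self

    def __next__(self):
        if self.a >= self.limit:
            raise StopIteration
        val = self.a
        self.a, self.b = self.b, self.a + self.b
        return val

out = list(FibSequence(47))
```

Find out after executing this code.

Step 1: Fibonacci-like sequence (a=2, b=1) until >= 47:
  Yield 2, then a,b = 1,3
  Yield 1, then a,b = 3,4
  Yield 3, then a,b = 4,7
  Yield 4, then a,b = 7,11
  Yield 7, then a,b = 11,18
  Yield 11, then a,b = 18,29
  Yield 18, then a,b = 29,47
  Yield 29, then a,b = 47,76
Step 2: 47 >= 47, stop.
Therefore out = [2, 1, 3, 4, 7, 11, 18, 29].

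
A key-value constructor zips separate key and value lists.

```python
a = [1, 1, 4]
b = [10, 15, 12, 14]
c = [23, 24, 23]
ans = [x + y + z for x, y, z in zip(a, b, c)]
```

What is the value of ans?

Step 1: zip three lists (truncates to shortest, len=3):
  1 + 10 + 23 = 34
  1 + 15 + 24 = 40
  4 + 12 + 23 = 39
Therefore ans = [34, 40, 39].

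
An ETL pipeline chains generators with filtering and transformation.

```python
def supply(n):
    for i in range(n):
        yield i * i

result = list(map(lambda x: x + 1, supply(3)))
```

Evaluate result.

Step 1: supply(3) yields squares: [0, 1, 4].
Step 2: map adds 1 to each: [1, 2, 5].
Therefore result = [1, 2, 5].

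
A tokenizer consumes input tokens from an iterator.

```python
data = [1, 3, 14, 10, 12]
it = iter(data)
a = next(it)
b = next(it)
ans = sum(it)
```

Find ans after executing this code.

Step 1: Create iterator over [1, 3, 14, 10, 12].
Step 2: a = next() = 1, b = next() = 3.
Step 3: sum() of remaining [14, 10, 12] = 36.
Therefore ans = 36.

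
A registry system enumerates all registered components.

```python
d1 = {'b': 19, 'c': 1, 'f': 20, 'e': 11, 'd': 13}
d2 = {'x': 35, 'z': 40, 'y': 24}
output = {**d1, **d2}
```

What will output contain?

Step 1: Merge d1 and d2 (d2 values override on key conflicts).
Step 2: d1 has keys ['b', 'c', 'f', 'e', 'd'], d2 has keys ['x', 'z', 'y'].
Therefore output = {'b': 19, 'c': 1, 'f': 20, 'e': 11, 'd': 13, 'x': 35, 'z': 40, 'y': 24}.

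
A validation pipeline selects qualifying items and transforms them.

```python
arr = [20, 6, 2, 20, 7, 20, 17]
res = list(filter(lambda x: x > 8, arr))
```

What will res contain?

Step 1: Filter elements > 8:
  20: kept
  6: removed
  2: removed
  20: kept
  7: removed
  20: kept
  17: kept
Therefore res = [20, 20, 20, 17].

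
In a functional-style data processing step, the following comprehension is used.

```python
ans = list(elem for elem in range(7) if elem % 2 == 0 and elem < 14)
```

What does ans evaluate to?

Step 1: Filter range(7) where elem % 2 == 0 and elem < 14:
  elem=0: both conditions met, included
  elem=1: excluded (1 % 2 != 0)
  elem=2: both conditions met, included
  elem=3: excluded (3 % 2 != 0)
  elem=4: both conditions met, included
  elem=5: excluded (5 % 2 != 0)
  elem=6: both conditions met, included
Therefore ans = [0, 2, 4, 6].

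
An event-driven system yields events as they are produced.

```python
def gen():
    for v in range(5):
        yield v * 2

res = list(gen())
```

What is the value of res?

Step 1: For each v in range(5), yield v * 2:
  v=0: yield 0 * 2 = 0
  v=1: yield 1 * 2 = 2
  v=2: yield 2 * 2 = 4
  v=3: yield 3 * 2 = 6
  v=4: yield 4 * 2 = 8
Therefore res = [0, 2, 4, 6, 8].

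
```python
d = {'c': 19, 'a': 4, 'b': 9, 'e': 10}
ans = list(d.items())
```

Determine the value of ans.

Step 1: d.items() returns (key, value) pairs in insertion order.
Therefore ans = [('c', 19), ('a', 4), ('b', 9), ('e', 10)].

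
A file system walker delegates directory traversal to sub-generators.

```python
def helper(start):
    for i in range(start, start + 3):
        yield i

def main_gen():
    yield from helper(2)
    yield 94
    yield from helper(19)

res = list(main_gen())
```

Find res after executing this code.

Step 1: main_gen() delegates to helper(2):
  yield 2
  yield 3
  yield 4
Step 2: yield 94
Step 3: Delegates to helper(19):
  yield 19
  yield 20
  yield 21
Therefore res = [2, 3, 4, 94, 19, 20, 21].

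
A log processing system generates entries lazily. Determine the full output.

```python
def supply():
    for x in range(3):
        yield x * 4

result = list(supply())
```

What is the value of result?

Step 1: For each x in range(3), yield x * 4:
  x=0: yield 0 * 4 = 0
  x=1: yield 1 * 4 = 4
  x=2: yield 2 * 4 = 8
Therefore result = [0, 4, 8].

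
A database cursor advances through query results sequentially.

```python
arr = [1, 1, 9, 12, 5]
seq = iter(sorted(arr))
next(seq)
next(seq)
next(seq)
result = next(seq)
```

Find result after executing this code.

Step 1: sorted([1, 1, 9, 12, 5]) = [1, 1, 5, 9, 12].
Step 2: Create iterator and skip 3 elements.
Step 3: next() returns 9.
Therefore result = 9.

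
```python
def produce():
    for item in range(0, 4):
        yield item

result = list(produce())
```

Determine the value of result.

Step 1: The generator yields each value from range(0, 4).
Step 2: list() consumes all yields: [0, 1, 2, 3].
Therefore result = [0, 1, 2, 3].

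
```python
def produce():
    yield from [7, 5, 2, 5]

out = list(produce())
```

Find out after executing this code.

Step 1: yield from delegates to the iterable, yielding each element.
Step 2: Collected values: [7, 5, 2, 5].
Therefore out = [7, 5, 2, 5].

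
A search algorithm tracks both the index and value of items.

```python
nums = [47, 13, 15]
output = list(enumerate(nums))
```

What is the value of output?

Step 1: enumerate pairs each element with its index:
  (0, 47)
  (1, 13)
  (2, 15)
Therefore output = [(0, 47), (1, 13), (2, 15)].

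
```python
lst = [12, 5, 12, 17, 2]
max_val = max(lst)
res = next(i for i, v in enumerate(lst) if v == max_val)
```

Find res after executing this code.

Step 1: max([12, 5, 12, 17, 2]) = 17.
Step 2: Find first index where value == 17:
  Index 0: 12 != 17
  Index 1: 5 != 17
  Index 2: 12 != 17
  Index 3: 17 == 17, found!
Therefore res = 3.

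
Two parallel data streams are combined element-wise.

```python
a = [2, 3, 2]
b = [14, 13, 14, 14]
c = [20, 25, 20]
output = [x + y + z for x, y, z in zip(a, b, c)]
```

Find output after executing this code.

Step 1: zip three lists (truncates to shortest, len=3):
  2 + 14 + 20 = 36
  3 + 13 + 25 = 41
  2 + 14 + 20 = 36
Therefore output = [36, 41, 36].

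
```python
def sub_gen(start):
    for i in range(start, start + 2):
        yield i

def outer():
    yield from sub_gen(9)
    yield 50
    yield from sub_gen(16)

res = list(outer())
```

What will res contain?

Step 1: outer() delegates to sub_gen(9):
  yield 9
  yield 10
Step 2: yield 50
Step 3: Delegates to sub_gen(16):
  yield 16
  yield 17
Therefore res = [9, 10, 50, 16, 17].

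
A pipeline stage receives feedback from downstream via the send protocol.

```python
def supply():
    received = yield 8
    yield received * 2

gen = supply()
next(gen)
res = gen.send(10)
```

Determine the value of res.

Step 1: next(gen) advances to first yield, producing 8.
Step 2: send(10) resumes, received = 10.
Step 3: yield received * 2 = 10 * 2 = 20.
Therefore res = 20.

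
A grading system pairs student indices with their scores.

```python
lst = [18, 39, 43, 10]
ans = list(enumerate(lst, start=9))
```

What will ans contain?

Step 1: enumerate with start=9:
  (9, 18)
  (10, 39)
  (11, 43)
  (12, 10)
Therefore ans = [(9, 18), (10, 39), (11, 43), (12, 10)].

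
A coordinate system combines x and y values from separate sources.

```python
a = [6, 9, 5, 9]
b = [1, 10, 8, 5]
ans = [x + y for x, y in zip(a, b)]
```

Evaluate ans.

Step 1: Add corresponding elements:
  6 + 1 = 7
  9 + 10 = 19
  5 + 8 = 13
  9 + 5 = 14
Therefore ans = [7, 19, 13, 14].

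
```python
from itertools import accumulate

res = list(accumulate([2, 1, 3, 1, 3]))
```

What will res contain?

Step 1: accumulate computes running sums:
  + 2 = 2
  + 1 = 3
  + 3 = 6
  + 1 = 7
  + 3 = 10
Therefore res = [2, 3, 6, 7, 10].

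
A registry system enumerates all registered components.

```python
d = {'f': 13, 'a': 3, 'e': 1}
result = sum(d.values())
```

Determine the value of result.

Step 1: d.values() = [13, 3, 1].
Step 2: sum = 17.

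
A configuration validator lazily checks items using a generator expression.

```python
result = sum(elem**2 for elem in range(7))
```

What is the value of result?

Step 1: Compute elem**2 for each elem in range(7):
  elem=0: 0**2 = 0
  elem=1: 1**2 = 1
  elem=2: 2**2 = 4
  elem=3: 3**2 = 9
  elem=4: 4**2 = 16
  elem=5: 5**2 = 25
  elem=6: 6**2 = 36
Step 2: sum = 0 + 1 + 4 + 9 + 16 + 25 + 36 = 91.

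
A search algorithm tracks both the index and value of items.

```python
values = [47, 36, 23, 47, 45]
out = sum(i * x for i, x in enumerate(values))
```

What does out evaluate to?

Step 1: Compute i * x for each (i, x) in enumerate([47, 36, 23, 47, 45]):
  i=0, x=47: 0*47 = 0
  i=1, x=36: 1*36 = 36
  i=2, x=23: 2*23 = 46
  i=3, x=47: 3*47 = 141
  i=4, x=45: 4*45 = 180
Step 2: sum = 0 + 36 + 46 + 141 + 180 = 403.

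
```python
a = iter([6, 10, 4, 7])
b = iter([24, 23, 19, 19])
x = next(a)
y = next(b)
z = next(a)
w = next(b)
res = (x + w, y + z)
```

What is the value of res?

Step 1: a iterates [6, 10, 4, 7], b iterates [24, 23, 19, 19].
Step 2: x = next(a) = 6, y = next(b) = 24.
Step 3: z = next(a) = 10, w = next(b) = 23.
Step 4: res = (6 + 23, 24 + 10) = (29, 34).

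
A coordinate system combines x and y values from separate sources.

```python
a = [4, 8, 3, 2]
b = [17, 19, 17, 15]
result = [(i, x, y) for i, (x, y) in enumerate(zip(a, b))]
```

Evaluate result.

Step 1: enumerate(zip(a, b)) gives index with paired elements:
  i=0: (4, 17)
  i=1: (8, 19)
  i=2: (3, 17)
  i=3: (2, 15)
Therefore result = [(0, 4, 17), (1, 8, 19), (2, 3, 17), (3, 2, 15)].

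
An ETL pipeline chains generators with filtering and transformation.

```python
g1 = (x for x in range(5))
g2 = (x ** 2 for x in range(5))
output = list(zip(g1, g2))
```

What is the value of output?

Step 1: g1 produces [0, 1, 2, 3, 4].
Step 2: g2 produces [0, 1, 4, 9, 16].
Step 3: zip pairs them: [(0, 0), (1, 1), (2, 4), (3, 9), (4, 16)].
Therefore output = [(0, 0), (1, 1), (2, 4), (3, 9), (4, 16)].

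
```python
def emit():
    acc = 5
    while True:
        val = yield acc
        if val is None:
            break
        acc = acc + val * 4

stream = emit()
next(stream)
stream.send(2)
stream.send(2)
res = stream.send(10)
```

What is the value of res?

Step 1: next() -> yield acc=5.
Step 2: send(2) -> val=2, acc = 5 + 2*4 = 13, yield 13.
Step 3: send(2) -> val=2, acc = 13 + 2*4 = 21, yield 21.
Step 4: send(10) -> val=10, acc = 21 + 10*4 = 61, yield 61.
Therefore res = 61.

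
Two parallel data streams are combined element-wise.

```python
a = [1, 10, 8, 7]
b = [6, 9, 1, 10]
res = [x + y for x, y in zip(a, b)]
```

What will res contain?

Step 1: Add corresponding elements:
  1 + 6 = 7
  10 + 9 = 19
  8 + 1 = 9
  7 + 10 = 17
Therefore res = [7, 19, 9, 17].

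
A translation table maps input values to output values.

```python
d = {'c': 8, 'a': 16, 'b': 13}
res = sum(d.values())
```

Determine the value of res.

Step 1: d.values() = [8, 16, 13].
Step 2: sum = 37.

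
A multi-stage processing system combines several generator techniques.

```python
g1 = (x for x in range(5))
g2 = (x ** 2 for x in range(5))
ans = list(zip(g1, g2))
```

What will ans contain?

Step 1: g1 produces [0, 1, 2, 3, 4].
Step 2: g2 produces [0, 1, 4, 9, 16].
Step 3: zip pairs them: [(0, 0), (1, 1), (2, 4), (3, 9), (4, 16)].
Therefore ans = [(0, 0), (1, 1), (2, 4), (3, 9), (4, 16)].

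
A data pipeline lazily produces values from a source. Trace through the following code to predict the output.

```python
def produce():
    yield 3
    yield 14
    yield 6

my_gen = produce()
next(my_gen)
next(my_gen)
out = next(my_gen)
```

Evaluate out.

Step 1: produce() creates a generator.
Step 2: next(my_gen) yields 3 (consumed and discarded).
Step 3: next(my_gen) yields 14 (consumed and discarded).
Step 4: next(my_gen) yields 6, assigned to out.
Therefore out = 6.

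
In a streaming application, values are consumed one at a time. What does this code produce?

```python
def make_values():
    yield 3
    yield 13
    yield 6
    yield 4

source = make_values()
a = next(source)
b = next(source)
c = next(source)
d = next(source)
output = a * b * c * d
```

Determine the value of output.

Step 1: Create generator and consume all values:
  a = next(source) = 3
  b = next(source) = 13
  c = next(source) = 6
  d = next(source) = 4
Step 2: output = 3 * 13 * 6 * 4 = 936.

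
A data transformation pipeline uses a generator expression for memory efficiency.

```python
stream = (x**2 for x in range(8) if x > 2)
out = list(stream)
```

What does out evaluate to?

Step 1: For range(8), keep x > 2, then square:
  x=0: 0 <= 2, excluded
  x=1: 1 <= 2, excluded
  x=2: 2 <= 2, excluded
  x=3: 3 > 2, yield 3**2 = 9
  x=4: 4 > 2, yield 4**2 = 16
  x=5: 5 > 2, yield 5**2 = 25
  x=6: 6 > 2, yield 6**2 = 36
  x=7: 7 > 2, yield 7**2 = 49
Therefore out = [9, 16, 25, 36, 49].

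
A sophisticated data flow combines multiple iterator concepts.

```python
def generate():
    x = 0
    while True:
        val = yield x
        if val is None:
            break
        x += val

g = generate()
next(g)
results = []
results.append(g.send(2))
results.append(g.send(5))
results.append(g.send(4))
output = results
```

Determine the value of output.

Step 1: next(g) -> yield 0.
Step 2: send(2) -> x = 2, yield 2.
Step 3: send(5) -> x = 7, yield 7.
Step 4: send(4) -> x = 11, yield 11.
Therefore output = [2, 7, 11].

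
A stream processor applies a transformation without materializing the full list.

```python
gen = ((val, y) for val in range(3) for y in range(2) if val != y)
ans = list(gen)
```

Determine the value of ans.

Step 1: Nested generator over range(3) x range(2) where val != y:
  (0, 0): excluded (val == y)
  (0, 1): included
  (1, 0): included
  (1, 1): excluded (val == y)
  (2, 0): included
  (2, 1): included
Therefore ans = [(0, 1), (1, 0), (2, 0), (2, 1)].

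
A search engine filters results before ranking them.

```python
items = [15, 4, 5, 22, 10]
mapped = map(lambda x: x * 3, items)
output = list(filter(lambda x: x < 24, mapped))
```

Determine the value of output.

Step 1: Map x * 3:
  15 -> 45
  4 -> 12
  5 -> 15
  22 -> 66
  10 -> 30
Step 2: Filter for < 24:
  45: removed
  12: kept
  15: kept
  66: removed
  30: removed
Therefore output = [12, 15].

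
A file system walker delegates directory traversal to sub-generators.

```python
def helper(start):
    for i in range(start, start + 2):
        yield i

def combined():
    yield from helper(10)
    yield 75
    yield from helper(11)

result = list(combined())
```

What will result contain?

Step 1: combined() delegates to helper(10):
  yield 10
  yield 11
Step 2: yield 75
Step 3: Delegates to helper(11):
  yield 11
  yield 12
Therefore result = [10, 11, 75, 11, 12].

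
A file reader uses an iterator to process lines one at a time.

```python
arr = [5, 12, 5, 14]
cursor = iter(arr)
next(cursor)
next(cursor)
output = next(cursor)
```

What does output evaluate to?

Step 1: Create iterator over [5, 12, 5, 14].
Step 2: next() consumes 5.
Step 3: next() consumes 12.
Step 4: next() returns 5.
Therefore output = 5.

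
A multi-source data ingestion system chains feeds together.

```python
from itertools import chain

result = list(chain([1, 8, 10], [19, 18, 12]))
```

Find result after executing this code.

Step 1: chain() concatenates iterables: [1, 8, 10] + [19, 18, 12].
Therefore result = [1, 8, 10, 19, 18, 12].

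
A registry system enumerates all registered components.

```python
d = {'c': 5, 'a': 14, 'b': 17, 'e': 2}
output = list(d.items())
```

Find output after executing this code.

Step 1: d.items() returns (key, value) pairs in insertion order.
Therefore output = [('c', 5), ('a', 14), ('b', 17), ('e', 2)].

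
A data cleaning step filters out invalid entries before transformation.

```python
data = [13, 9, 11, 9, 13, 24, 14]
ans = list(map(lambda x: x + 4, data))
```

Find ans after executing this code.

Step 1: Apply lambda x: x + 4 to each element:
  13 -> 17
  9 -> 13
  11 -> 15
  9 -> 13
  13 -> 17
  24 -> 28
  14 -> 18
Therefore ans = [17, 13, 15, 13, 17, 28, 18].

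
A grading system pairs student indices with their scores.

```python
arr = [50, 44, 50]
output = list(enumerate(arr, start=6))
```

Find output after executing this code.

Step 1: enumerate with start=6:
  (6, 50)
  (7, 44)
  (8, 50)
Therefore output = [(6, 50), (7, 44), (8, 50)].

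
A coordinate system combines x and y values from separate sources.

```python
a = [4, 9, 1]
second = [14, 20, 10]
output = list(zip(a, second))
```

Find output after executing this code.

Step 1: zip pairs elements at same index:
  Index 0: (4, 14)
  Index 1: (9, 20)
  Index 2: (1, 10)
Therefore output = [(4, 14), (9, 20), (1, 10)].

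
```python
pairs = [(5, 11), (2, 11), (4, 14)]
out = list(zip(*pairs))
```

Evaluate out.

Step 1: zip(*pairs) transposes: unzips [(5, 11), (2, 11), (4, 14)] into separate sequences.
Step 2: First elements: (5, 2, 4), second elements: (11, 11, 14).
Therefore out = [(5, 2, 4), (11, 11, 14)].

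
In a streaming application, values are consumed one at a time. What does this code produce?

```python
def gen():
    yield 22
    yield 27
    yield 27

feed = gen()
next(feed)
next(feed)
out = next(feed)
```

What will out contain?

Step 1: gen() creates a generator.
Step 2: next(feed) yields 22 (consumed and discarded).
Step 3: next(feed) yields 27 (consumed and discarded).
Step 4: next(feed) yields 27, assigned to out.
Therefore out = 27.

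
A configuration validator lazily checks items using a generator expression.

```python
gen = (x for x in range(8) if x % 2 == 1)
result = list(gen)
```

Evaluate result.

Step 1: Filter range(8) keeping only odd values:
  x=0: even, excluded
  x=1: odd, included
  x=2: even, excluded
  x=3: odd, included
  x=4: even, excluded
  x=5: odd, included
  x=6: even, excluded
  x=7: odd, included
Therefore result = [1, 3, 5, 7].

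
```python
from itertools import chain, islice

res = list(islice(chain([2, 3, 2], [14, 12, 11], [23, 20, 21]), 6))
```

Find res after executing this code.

Step 1: chain([2, 3, 2], [14, 12, 11], [23, 20, 21]) = [2, 3, 2, 14, 12, 11, 23, 20, 21].
Step 2: islice takes first 6 elements: [2, 3, 2, 14, 12, 11].
Therefore res = [2, 3, 2, 14, 12, 11].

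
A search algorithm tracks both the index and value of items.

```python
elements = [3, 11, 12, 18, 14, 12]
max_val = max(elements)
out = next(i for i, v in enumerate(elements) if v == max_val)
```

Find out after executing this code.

Step 1: max([3, 11, 12, 18, 14, 12]) = 18.
Step 2: Find first index where value == 18:
  Index 0: 3 != 18
  Index 1: 11 != 18
  Index 2: 12 != 18
  Index 3: 18 == 18, found!
Therefore out = 3.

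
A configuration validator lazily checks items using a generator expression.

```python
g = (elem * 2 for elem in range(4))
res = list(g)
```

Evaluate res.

Step 1: For each elem in range(4), compute elem*2:
  elem=0: 0*2 = 0
  elem=1: 1*2 = 2
  elem=2: 2*2 = 4
  elem=3: 3*2 = 6
Therefore res = [0, 2, 4, 6].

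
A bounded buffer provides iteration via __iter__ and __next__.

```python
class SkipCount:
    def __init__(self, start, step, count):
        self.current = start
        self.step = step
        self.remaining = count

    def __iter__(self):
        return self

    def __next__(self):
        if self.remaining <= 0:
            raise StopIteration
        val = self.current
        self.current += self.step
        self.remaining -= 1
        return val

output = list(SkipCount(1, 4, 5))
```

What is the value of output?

Step 1: SkipCount starts at 1, increments by 4, for 5 steps:
  Yield 1, then current += 4
  Yield 5, then current += 4
  Yield 9, then current += 4
  Yield 13, then current += 4
  Yield 17, then current += 4
Therefore output = [1, 5, 9, 13, 17].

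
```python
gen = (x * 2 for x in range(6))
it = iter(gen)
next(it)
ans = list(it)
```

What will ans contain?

Step 1: Generator produces [0, 2, 4, 6, 8, 10].
Step 2: next(it) consumes first element (0).
Step 3: list(it) collects remaining: [2, 4, 6, 8, 10].
Therefore ans = [2, 4, 6, 8, 10].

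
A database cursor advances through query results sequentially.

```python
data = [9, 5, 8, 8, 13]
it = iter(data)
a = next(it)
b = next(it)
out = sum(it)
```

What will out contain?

Step 1: Create iterator over [9, 5, 8, 8, 13].
Step 2: a = next() = 9, b = next() = 5.
Step 3: sum() of remaining [8, 8, 13] = 29.
Therefore out = 29.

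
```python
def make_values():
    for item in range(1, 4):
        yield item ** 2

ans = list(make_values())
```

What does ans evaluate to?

Step 1: For each item in range(1, 4), yield item**2:
  item=1: yield 1**2 = 1
  item=2: yield 2**2 = 4
  item=3: yield 3**2 = 9
Therefore ans = [1, 4, 9].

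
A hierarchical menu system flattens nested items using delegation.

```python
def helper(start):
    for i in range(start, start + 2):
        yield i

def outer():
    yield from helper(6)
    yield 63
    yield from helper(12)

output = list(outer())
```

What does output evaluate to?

Step 1: outer() delegates to helper(6):
  yield 6
  yield 7
Step 2: yield 63
Step 3: Delegates to helper(12):
  yield 12
  yield 13
Therefore output = [6, 7, 63, 12, 13].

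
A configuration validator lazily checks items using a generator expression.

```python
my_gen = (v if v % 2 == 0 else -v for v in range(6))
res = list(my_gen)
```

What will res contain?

Step 1: For each v in range(6), yield v if even, else -v:
  v=0: even, yield 0
  v=1: odd, yield -1
  v=2: even, yield 2
  v=3: odd, yield -3
  v=4: even, yield 4
  v=5: odd, yield -5
Therefore res = [0, -1, 2, -3, 4, -5].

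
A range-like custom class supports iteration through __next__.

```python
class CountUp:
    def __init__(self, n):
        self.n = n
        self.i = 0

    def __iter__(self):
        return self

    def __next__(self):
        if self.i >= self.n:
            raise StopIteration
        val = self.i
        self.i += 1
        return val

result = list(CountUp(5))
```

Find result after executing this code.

Step 1: CountUp(5) creates an iterator counting 0 to 4.
Step 2: list() consumes all values: [0, 1, 2, 3, 4].
Therefore result = [0, 1, 2, 3, 4].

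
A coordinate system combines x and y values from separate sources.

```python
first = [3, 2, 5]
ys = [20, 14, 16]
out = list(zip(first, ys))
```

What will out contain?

Step 1: zip pairs elements at same index:
  Index 0: (3, 20)
  Index 1: (2, 14)
  Index 2: (5, 16)
Therefore out = [(3, 20), (2, 14), (5, 16)].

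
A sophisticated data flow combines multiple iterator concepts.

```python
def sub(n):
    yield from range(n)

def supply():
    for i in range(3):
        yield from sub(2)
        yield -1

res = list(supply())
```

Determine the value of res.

Step 1: For each i in range(3):
  i=0: yield from sub(2) -> [0, 1], then yield -1
  i=1: yield from sub(2) -> [0, 1], then yield -1
  i=2: yield from sub(2) -> [0, 1], then yield -1
Therefore res = [0, 1, -1, 0, 1, -1, 0, 1, -1].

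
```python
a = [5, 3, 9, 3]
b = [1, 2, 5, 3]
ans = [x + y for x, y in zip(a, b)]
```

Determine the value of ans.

Step 1: Add corresponding elements:
  5 + 1 = 6
  3 + 2 = 5
  9 + 5 = 14
  3 + 3 = 6
Therefore ans = [6, 5, 14, 6].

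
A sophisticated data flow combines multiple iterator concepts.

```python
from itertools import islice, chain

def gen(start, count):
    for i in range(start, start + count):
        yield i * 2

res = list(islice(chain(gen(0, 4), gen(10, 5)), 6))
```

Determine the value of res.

Step 1: gen(0, 4) yields [0, 2, 4, 6].
Step 2: gen(10, 5) yields [20, 22, 24, 26, 28].
Step 3: chain concatenates: [0, 2, 4, 6, 20, 22, 24, 26, 28].
Step 4: islice takes first 6: [0, 2, 4, 6, 20, 22].
Therefore res = [0, 2, 4, 6, 20, 22].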